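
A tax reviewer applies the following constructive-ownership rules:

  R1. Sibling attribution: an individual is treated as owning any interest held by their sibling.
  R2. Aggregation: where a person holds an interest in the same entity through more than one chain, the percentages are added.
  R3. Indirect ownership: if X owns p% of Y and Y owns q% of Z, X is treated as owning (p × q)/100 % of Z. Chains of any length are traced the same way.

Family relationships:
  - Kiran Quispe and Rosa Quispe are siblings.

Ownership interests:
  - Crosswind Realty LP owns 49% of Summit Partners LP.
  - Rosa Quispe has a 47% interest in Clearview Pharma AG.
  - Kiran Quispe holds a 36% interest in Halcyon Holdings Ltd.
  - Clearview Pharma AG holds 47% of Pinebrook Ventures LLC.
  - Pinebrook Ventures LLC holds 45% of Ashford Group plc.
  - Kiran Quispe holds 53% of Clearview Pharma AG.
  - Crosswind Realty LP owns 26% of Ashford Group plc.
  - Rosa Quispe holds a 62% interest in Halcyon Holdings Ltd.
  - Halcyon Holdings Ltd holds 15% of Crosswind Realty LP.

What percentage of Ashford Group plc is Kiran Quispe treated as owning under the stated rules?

By sibling attribution (R1), Kiran Quispe is treated as also owning Rosa Quispe's interest in Clearview Pharma AG, giving 53% + 47% = 100%.
By sibling attribution (R1), Kiran Quispe is treated as also owning Rosa Quispe's interest in Halcyon Holdings Ltd, giving 36% + 62% = 98%.
Chain via Clearview Pharma AG → Pinebrook Ventures LLC (R3): 100% × 47% × 45% = 21.15% of Ashford Group plc.
Chain via Halcyon Holdings Ltd → Crosswind Realty LP (R3): 98% × 15% × 26% = 3.822% of Ashford Group plc.
Aggregating (R2): 21.15% + 3.822% = 24.972%.

24.972%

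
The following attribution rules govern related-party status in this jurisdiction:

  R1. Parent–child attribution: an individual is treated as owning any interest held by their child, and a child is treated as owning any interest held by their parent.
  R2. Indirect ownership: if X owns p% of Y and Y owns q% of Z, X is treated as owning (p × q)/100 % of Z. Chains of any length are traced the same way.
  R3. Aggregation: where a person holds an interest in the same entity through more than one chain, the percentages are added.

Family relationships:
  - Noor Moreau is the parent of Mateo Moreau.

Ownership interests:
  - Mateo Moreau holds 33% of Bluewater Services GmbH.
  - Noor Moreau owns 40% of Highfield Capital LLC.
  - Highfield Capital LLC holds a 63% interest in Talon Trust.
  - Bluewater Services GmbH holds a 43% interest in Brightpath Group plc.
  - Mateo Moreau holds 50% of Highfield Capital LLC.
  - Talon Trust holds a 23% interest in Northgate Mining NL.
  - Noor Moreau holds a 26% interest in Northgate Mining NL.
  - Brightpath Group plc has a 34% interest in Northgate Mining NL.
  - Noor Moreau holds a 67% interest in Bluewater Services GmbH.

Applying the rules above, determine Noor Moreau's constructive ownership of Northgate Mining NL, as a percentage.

53.661%

By parent–child attribution (R1), Noor Moreau is treated as also owning Mateo Moreau's interest in Bluewater Services GmbH, giving 67% + 33% = 100%.
By parent–child attribution (R1), Noor Moreau is treated as also owning Mateo Moreau's interest in Highfield Capital LLC, giving 40% + 50% = 90%.
Chain via Bluewater Services GmbH → Brightpath Group plc (R2): 100% × 43% × 34% = 14.62% of Northgate Mining NL.
Chain via Highfield Capital LLC → Talon Trust (R2): 90% × 63% × 23% = 13.041% of Northgate Mining NL.
Direct interest in Northgate Mining NL: 26%.
Aggregating (R3): 14.62% + 13.041% + 26% = 53.661%.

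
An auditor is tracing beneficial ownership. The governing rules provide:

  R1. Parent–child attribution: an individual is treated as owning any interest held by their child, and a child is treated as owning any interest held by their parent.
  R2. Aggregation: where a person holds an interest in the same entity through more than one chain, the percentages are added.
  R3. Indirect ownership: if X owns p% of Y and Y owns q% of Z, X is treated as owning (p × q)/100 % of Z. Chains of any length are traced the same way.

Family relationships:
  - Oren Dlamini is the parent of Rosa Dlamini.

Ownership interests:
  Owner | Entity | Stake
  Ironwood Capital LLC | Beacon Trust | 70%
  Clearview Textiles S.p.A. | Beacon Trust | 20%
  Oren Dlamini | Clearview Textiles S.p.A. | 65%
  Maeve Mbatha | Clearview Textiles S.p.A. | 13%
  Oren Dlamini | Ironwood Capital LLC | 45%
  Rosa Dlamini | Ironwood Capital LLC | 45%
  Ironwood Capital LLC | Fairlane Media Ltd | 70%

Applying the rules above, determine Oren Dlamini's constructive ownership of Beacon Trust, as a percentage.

By parent–child attribution (R1), Oren Dlamini is treated as also owning Rosa Dlamini's interest in Ironwood Capital LLC, giving 45% + 45% = 90%.
Chain via Ironwood Capital LLC (R3): 90% × 70% = 63% of Beacon Trust.
Chain via Clearview Textiles S.p.A. (R3): 65% × 20% = 13% of Beacon Trust.
Aggregating (R2): 63% + 13% = 76%.

76%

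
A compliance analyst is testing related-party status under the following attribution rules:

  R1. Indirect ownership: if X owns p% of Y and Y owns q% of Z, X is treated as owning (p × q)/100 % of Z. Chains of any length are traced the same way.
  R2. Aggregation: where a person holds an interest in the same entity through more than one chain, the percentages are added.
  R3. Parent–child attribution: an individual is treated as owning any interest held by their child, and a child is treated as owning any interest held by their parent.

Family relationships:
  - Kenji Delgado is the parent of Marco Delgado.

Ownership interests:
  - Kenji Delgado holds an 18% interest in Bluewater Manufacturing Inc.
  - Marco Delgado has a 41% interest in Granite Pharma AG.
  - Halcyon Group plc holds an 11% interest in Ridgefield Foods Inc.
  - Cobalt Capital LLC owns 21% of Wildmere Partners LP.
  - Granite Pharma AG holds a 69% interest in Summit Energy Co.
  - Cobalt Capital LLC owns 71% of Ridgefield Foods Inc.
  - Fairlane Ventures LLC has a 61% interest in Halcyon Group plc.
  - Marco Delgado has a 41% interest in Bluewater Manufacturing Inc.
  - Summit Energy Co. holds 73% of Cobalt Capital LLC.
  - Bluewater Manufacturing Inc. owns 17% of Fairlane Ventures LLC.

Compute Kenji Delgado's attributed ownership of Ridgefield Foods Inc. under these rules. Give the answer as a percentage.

By parent–child attribution (R3), Kenji Delgado is treated as also owning Marco Delgado's interest in Bluewater Manufacturing Inc, giving 18% + 41% = 59%.
By parent–child attribution (R3), Kenji Delgado is treated as owning Marco Delgado's 41% interest in Granite Pharma AG.
Chain via Bluewater Manufacturing Inc. → Fairlane Ventures LLC → Halcyon Group plc (R1): 59% × 17% × 61% × 11% = 0.673013% of Ridgefield Foods Inc.
Chain via Granite Pharma AG → Summit Energy Co. → Cobalt Capital LLC (R1): 41% × 69% × 73% × 71% = 14.662707% of Ridgefield Foods Inc.
Aggregating (R2): 0.673013% + 14.662707% = 15.33572%.

15.33572%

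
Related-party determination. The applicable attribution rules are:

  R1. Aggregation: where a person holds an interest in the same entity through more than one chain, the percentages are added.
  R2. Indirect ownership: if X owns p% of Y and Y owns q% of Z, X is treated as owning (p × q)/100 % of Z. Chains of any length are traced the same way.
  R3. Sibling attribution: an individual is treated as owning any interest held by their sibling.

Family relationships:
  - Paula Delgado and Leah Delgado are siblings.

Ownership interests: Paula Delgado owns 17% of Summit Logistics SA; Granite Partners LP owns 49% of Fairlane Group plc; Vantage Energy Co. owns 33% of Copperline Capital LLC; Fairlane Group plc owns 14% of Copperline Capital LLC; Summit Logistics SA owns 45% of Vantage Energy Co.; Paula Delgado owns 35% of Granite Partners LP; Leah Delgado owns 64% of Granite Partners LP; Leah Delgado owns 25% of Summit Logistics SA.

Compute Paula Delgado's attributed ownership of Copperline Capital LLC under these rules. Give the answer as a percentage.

By sibling attribution (R3), Paula Delgado is treated as also owning Leah Delgado's interest in Granite Partners LP, giving 35% + 64% = 99%.
By sibling attribution (R3), Paula Delgado is treated as also owning Leah Delgado's interest in Summit Logistics SA, giving 17% + 25% = 42%.
Chain via Granite Partners LP → Fairlane Group plc (R2): 99% × 49% × 14% = 6.7914% of Copperline Capital LLC.
Chain via Summit Logistics SA → Vantage Energy Co. (R2): 42% × 45% × 33% = 6.237% of Copperline Capital LLC.
Aggregating (R1): 6.7914% + 6.237% = 13.0284%.

13.0284%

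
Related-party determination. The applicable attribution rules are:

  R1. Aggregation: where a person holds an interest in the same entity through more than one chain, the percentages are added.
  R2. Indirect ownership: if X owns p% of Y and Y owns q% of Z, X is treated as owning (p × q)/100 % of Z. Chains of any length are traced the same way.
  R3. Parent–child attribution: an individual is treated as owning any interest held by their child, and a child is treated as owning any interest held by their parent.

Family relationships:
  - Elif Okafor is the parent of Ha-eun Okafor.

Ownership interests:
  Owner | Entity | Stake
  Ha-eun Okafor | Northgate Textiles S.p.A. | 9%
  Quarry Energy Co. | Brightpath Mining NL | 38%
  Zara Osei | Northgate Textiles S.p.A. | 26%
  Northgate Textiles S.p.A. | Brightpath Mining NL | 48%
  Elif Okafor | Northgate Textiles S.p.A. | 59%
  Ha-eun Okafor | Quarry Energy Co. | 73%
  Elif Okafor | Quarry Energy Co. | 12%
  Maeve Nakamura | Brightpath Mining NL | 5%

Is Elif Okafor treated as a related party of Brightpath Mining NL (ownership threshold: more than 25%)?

By parent–child attribution (R3), Elif Okafor is treated as also owning Ha-eun Okafor's interest in Northgate Textiles S.p.A, giving 59% + 9% = 68%.
By parent–child attribution (R3), Elif Okafor is treated as also owning Ha-eun Okafor's interest in Quarry Energy Co, giving 12% + 73% = 85%.
Chain via Northgate Textiles S.p.A. (R2): 68% × 48% = 32.64% of Brightpath Mining NL.
Chain via Quarry Energy Co. (R2): 85% × 38% = 32.3% of Brightpath Mining NL.
Aggregating (R1): 32.64% + 32.3% = 64.94%.
64.94% exceeds the 25% threshold, so Elif is a related party to Brightpath Mining NL.

Yes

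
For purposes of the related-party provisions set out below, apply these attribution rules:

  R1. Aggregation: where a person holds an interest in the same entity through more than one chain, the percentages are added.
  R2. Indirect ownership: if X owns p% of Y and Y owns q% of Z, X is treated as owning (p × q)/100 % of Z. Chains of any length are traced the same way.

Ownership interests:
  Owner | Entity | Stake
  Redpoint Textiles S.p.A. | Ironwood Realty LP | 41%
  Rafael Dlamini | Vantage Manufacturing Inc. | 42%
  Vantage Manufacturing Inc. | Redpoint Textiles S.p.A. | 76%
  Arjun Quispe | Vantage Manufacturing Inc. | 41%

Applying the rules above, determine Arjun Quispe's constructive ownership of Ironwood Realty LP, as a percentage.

12.7756%

Chain via Vantage Manufacturing Inc. → Redpoint Textiles S.p.A. (R2): 41% × 76% × 41% = 12.7756% of Ironwood Realty LP.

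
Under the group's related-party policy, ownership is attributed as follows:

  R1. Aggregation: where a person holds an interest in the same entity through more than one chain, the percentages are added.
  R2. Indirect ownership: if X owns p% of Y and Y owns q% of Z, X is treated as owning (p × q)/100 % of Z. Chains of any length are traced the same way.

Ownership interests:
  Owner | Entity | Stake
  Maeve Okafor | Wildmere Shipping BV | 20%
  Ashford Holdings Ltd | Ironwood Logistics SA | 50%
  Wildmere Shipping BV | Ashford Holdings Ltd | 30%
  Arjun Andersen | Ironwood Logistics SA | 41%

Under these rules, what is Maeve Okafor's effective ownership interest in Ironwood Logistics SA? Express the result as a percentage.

3%

Chain via Wildmere Shipping BV → Ashford Holdings Ltd (R2): 20% × 30% × 50% = 3% of Ironwood Logistics SA.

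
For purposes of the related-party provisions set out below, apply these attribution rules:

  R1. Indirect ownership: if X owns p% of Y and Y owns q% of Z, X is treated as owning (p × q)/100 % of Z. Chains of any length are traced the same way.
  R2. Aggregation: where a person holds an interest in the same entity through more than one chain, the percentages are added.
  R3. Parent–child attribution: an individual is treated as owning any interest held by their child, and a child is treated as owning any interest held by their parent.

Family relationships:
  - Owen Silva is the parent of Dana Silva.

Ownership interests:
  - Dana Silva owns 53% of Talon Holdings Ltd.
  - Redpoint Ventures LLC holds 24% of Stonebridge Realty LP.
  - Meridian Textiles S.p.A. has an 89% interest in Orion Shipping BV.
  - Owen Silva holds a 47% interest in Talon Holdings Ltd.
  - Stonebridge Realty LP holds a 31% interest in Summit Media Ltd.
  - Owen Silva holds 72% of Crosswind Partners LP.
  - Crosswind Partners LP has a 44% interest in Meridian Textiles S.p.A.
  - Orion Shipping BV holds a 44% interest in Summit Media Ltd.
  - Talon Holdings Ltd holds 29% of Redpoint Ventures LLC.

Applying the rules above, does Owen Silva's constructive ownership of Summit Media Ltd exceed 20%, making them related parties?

By parent–child attribution (R3), Owen Silva is treated as also owning Dana Silva's interest in Talon Holdings Ltd, giving 47% + 53% = 100%.
Chain via Talon Holdings Ltd → Redpoint Ventures LLC → Stonebridge Realty LP (R1): 100% × 29% × 24% × 31% = 2.1576% of Summit Media Ltd.
Chain via Crosswind Partners LP → Meridian Textiles S.p.A. → Orion Shipping BV (R1): 72% × 44% × 89% × 44% = 12.405888% of Summit Media Ltd.
Aggregating (R2): 2.1576% + 12.405888% = 14.563488%.
14.563488% does not exceed the 20% threshold, so Owen is not a related party to Summit Media Ltd.

No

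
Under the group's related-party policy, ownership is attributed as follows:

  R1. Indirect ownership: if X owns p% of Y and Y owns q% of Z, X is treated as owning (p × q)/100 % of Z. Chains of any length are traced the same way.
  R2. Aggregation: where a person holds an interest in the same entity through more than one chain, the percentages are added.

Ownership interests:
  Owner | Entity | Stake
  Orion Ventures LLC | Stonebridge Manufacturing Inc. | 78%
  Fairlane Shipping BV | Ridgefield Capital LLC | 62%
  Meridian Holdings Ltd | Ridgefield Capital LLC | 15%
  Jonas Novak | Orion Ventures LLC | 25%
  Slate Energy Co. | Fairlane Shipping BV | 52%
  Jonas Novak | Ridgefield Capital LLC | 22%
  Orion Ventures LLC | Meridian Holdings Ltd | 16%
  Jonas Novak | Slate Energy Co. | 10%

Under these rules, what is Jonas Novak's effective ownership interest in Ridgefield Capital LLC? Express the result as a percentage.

25.824%

Chain via Orion Ventures LLC → Meridian Holdings Ltd (R1): 25% × 16% × 15% = 0.6% of Ridgefield Capital LLC.
Chain via Slate Energy Co. → Fairlane Shipping BV (R1): 10% × 52% × 62% = 3.224% of Ridgefield Capital LLC.
Direct interest in Ridgefield Capital LLC: 22%.
Aggregating (R2): 0.6% + 3.224% + 22% = 25.824%.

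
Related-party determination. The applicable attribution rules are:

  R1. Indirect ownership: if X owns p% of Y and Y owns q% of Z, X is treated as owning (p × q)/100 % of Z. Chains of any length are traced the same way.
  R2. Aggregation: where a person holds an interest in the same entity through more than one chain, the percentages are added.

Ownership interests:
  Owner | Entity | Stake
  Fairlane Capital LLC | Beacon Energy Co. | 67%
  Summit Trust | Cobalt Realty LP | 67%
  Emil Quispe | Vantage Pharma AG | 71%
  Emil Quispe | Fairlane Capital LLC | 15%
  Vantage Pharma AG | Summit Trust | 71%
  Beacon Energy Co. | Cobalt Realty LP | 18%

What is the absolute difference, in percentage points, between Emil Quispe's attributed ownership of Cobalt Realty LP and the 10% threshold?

25.5837

Chain via Vantage Pharma AG → Summit Trust (R1): 71% × 71% × 67% = 33.7747% of Cobalt Realty LP.
Chain via Fairlane Capital LLC → Beacon Energy Co. (R1): 15% × 67% × 18% = 1.809% of Cobalt Realty LP.
Aggregating (R2): 33.7747% + 1.809% = 35.5837%.
35.5837% exceeds the 10% threshold by 25.5837 percentage points.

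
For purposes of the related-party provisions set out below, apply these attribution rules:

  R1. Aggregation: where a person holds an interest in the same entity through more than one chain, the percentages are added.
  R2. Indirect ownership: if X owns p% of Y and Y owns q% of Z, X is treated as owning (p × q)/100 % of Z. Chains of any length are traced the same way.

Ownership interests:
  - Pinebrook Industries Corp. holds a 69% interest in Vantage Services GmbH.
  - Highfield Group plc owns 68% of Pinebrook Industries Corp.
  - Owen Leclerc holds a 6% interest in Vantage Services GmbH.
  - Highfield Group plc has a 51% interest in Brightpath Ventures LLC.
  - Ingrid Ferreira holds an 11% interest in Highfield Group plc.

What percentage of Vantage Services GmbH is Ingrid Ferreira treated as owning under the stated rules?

5.1612%

Chain via Highfield Group plc → Pinebrook Industries Corp. (R2): 11% × 68% × 69% = 5.1612% of Vantage Services GmbH.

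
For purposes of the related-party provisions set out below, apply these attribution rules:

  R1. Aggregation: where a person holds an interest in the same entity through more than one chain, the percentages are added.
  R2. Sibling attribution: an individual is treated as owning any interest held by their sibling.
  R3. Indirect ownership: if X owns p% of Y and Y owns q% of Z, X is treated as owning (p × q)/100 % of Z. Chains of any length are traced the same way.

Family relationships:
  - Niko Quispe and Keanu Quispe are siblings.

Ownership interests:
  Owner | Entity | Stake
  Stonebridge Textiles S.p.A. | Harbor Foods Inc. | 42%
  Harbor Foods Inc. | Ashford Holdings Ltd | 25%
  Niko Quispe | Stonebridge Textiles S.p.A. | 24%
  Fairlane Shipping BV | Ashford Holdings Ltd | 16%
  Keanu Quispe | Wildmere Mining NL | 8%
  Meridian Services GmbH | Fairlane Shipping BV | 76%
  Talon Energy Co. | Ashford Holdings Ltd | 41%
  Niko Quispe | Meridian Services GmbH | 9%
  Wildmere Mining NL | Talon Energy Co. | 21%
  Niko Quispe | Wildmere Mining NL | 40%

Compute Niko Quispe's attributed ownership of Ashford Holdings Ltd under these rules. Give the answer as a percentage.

By sibling attribution (R2), Niko Quispe is treated as also owning Keanu Quispe's interest in Wildmere Mining NL, giving 40% + 8% = 48%.
Chain via Stonebridge Textiles S.p.A. → Harbor Foods Inc. (R3): 24% × 42% × 25% = 2.52% of Ashford Holdings Ltd.
Chain via Wildmere Mining NL → Talon Energy Co. (R3): 48% × 21% × 41% = 4.1328% of Ashford Holdings Ltd.
Chain via Meridian Services GmbH → Fairlane Shipping BV (R3): 9% × 76% × 16% = 1.0944% of Ashford Holdings Ltd.
Aggregating (R1): 2.52% + 4.1328% + 1.0944% = 7.7472%.

7.7472%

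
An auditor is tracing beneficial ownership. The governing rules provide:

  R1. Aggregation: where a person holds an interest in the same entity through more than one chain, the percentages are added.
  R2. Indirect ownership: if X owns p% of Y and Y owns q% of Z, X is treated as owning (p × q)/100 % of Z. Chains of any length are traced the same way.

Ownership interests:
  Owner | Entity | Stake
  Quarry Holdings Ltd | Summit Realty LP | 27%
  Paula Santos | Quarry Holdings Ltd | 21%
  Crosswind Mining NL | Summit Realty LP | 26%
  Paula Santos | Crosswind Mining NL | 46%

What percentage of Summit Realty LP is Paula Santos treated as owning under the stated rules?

17.63%

Chain via Quarry Holdings Ltd (R2): 21% × 27% = 5.67% of Summit Realty LP.
Chain via Crosswind Mining NL (R2): 46% × 26% = 11.96% of Summit Realty LP.
Aggregating (R1): 5.67% + 11.96% = 17.63%.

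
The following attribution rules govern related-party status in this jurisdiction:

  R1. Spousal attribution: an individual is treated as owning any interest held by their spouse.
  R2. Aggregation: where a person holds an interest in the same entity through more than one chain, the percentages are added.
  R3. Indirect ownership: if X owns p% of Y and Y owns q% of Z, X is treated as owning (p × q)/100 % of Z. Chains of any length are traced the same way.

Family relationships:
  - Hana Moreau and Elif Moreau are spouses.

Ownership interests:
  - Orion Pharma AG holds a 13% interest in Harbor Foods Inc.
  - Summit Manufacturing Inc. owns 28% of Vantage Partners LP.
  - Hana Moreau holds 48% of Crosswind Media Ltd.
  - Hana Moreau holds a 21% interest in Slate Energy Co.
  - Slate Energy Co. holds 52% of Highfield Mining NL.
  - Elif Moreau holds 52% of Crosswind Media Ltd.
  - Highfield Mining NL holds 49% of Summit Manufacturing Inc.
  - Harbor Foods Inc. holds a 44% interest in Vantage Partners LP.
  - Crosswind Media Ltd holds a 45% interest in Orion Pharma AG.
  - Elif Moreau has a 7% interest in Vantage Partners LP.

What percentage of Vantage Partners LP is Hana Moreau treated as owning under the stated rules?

11.072224%

By spousal attribution (R1), Hana Moreau is treated as also owning Elif Moreau's interest in Crosswind Media Ltd, giving 48% + 52% = 100%.
By spousal attribution (R1), Hana Moreau is treated as owning Elif Moreau's 7% interest in Vantage Partners LP.
Chain via Slate Energy Co. → Highfield Mining NL → Summit Manufacturing Inc. (R3): 21% × 52% × 49% × 28% = 1.498224% of Vantage Partners LP.
Chain via Crosswind Media Ltd → Orion Pharma AG → Harbor Foods Inc. (R3): 100% × 45% × 13% × 44% = 2.574% of Vantage Partners LP.
Direct interest in Vantage Partners LP: 7%.
Aggregating (R2): 1.498224% + 2.574% + 7% = 11.072224%.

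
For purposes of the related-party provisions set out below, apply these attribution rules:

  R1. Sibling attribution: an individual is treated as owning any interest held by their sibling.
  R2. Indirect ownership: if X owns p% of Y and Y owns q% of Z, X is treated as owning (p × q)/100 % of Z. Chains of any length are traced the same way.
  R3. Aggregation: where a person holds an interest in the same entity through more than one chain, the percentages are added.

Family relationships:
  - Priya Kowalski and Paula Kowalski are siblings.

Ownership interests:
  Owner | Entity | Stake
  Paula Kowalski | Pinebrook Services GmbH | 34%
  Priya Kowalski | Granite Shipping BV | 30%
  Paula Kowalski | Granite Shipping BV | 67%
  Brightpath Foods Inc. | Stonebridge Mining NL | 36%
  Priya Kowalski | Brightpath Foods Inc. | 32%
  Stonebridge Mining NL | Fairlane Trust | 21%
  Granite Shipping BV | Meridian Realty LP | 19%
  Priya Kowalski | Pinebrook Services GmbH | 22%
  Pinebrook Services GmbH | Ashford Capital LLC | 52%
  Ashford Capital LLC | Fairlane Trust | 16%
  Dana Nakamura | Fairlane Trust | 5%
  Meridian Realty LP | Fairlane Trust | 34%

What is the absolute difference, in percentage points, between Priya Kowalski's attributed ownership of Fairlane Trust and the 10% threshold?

By sibling attribution (R1), Priya Kowalski is treated as also owning Paula Kowalski's interest in Pinebrook Services GmbH, giving 22% + 34% = 56%.
By sibling attribution (R1), Priya Kowalski is treated as also owning Paula Kowalski's interest in Granite Shipping BV, giving 30% + 67% = 97%.
Chain via Pinebrook Services GmbH → Ashford Capital LLC (R2): 56% × 52% × 16% = 4.6592% of Fairlane Trust.
Chain via Granite Shipping BV → Meridian Realty LP (R2): 97% × 19% × 34% = 6.2662% of Fairlane Trust.
Chain via Brightpath Foods Inc. → Stonebridge Mining NL (R2): 32% × 36% × 21% = 2.4192% of Fairlane Trust.
Aggregating (R3): 4.6592% + 6.2662% + 2.4192% = 13.3446%.
13.3446% exceeds the 10% threshold by 3.3446 percentage points.

3.3446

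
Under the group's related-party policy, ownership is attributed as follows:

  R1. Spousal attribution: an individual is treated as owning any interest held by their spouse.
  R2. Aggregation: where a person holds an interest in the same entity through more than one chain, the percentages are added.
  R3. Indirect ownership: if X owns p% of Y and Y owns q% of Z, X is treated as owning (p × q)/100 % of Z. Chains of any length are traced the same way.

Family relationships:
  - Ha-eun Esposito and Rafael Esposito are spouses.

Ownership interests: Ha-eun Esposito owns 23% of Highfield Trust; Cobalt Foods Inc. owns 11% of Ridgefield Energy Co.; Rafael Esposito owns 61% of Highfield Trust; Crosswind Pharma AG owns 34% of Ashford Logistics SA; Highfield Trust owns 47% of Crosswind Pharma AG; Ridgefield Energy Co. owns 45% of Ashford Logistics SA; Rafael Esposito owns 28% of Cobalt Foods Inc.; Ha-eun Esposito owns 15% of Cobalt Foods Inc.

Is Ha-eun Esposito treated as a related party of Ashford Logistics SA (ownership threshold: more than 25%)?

No

By spousal attribution (R1), Ha-eun Esposito is treated as also owning Rafael Esposito's interest in Highfield Trust, giving 23% + 61% = 84%.
By spousal attribution (R1), Ha-eun Esposito is treated as also owning Rafael Esposito's interest in Cobalt Foods Inc, giving 15% + 28% = 43%.
Chain via Highfield Trust → Crosswind Pharma AG (R3): 84% × 47% × 34% = 13.4232% of Ashford Logistics SA.
Chain via Cobalt Foods Inc. → Ridgefield Energy Co. (R3): 43% × 11% × 45% = 2.1285% of Ashford Logistics SA.
Aggregating (R2): 13.4232% + 2.1285% = 15.5517%.
15.5517% does not exceed the 25% threshold, so Ha-eun is not a related party to Ashford Logistics SA.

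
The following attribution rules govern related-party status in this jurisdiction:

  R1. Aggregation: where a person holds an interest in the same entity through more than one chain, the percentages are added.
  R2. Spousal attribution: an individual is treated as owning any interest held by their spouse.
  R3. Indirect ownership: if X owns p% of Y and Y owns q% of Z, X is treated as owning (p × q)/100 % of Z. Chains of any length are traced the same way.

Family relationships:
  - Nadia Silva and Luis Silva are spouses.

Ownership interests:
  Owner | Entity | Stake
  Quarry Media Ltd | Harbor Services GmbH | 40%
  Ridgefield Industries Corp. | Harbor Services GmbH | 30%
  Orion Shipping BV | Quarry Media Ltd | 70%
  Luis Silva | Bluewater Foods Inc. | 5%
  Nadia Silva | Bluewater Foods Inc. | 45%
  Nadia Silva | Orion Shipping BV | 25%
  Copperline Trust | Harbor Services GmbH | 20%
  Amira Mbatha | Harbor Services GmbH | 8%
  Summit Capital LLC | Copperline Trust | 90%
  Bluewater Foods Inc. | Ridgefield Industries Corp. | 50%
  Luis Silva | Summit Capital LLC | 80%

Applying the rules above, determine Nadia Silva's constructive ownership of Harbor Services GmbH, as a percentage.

By spousal attribution (R2), Nadia Silva is treated as also owning Luis Silva's interest in Bluewater Foods Inc, giving 45% + 5% = 50%.
By spousal attribution (R2), Nadia Silva is treated as owning Luis Silva's 80% interest in Summit Capital LLC.
Chain via Bluewater Foods Inc. → Ridgefield Industries Corp. (R3): 50% × 50% × 30% = 7.5% of Harbor Services GmbH.
Chain via Orion Shipping BV → Quarry Media Ltd (R3): 25% × 70% × 40% = 7% of Harbor Services GmbH.
Chain via Summit Capital LLC → Copperline Trust (R3): 80% × 90% × 20% = 14.4% of Harbor Services GmbH.
Aggregating (R1): 7.5% + 7% + 14.4% = 28.9%.

28.9%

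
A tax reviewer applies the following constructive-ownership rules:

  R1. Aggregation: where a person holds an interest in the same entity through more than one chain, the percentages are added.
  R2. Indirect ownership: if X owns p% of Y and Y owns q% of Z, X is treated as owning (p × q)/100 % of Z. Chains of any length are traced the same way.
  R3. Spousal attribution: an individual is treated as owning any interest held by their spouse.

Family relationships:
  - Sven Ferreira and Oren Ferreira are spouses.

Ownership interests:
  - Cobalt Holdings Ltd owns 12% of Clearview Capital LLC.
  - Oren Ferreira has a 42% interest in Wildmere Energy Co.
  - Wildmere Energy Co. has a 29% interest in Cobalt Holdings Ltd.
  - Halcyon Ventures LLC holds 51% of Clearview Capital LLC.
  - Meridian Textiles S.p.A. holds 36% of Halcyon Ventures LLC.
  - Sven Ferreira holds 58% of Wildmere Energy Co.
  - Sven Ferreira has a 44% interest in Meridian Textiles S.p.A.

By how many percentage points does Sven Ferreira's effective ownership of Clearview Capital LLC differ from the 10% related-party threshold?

By spousal attribution (R3), Sven Ferreira is treated as also owning Oren Ferreira's interest in Wildmere Energy Co, giving 58% + 42% = 100%.
Chain via Wildmere Energy Co. → Cobalt Holdings Ltd (R2): 100% × 29% × 12% = 3.48% of Clearview Capital LLC.
Chain via Meridian Textiles S.p.A. → Halcyon Ventures LLC (R2): 44% × 36% × 51% = 8.0784% of Clearview Capital LLC.
Aggregating (R1): 3.48% + 8.0784% = 11.5584%.
11.5584% exceeds the 10% threshold by 1.5584 percentage points.

1.5584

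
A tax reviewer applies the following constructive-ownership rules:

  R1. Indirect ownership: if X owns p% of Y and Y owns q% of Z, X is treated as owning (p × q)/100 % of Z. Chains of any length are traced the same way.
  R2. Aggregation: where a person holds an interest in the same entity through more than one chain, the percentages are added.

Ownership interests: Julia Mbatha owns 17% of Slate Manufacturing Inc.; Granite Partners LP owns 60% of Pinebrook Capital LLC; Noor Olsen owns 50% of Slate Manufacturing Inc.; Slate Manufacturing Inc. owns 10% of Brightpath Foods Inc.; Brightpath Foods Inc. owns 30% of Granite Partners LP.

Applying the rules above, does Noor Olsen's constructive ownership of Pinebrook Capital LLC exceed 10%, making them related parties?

No

Chain via Slate Manufacturing Inc. → Brightpath Foods Inc. → Granite Partners LP (R1): 50% × 10% × 30% × 60% = 0.9% of Pinebrook Capital LLC.
0.9% does not exceed the 10% threshold, so Noor is not a related party to Pinebrook Capital LLC.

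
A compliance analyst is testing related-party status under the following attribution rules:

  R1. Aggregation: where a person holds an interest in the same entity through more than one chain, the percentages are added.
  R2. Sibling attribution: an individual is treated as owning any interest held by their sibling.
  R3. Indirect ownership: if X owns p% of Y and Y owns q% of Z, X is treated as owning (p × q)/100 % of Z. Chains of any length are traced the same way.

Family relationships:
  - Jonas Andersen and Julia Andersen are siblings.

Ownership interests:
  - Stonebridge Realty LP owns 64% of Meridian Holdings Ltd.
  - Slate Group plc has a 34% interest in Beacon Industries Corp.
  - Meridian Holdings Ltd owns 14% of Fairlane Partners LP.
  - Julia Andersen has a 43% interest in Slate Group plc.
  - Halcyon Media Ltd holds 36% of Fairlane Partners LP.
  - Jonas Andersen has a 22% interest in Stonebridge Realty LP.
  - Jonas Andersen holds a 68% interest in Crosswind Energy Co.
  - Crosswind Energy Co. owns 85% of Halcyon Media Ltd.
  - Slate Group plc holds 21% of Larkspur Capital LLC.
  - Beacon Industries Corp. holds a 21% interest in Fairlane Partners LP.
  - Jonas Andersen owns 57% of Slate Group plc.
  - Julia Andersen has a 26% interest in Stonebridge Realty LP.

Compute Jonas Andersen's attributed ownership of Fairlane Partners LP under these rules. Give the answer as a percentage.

32.2488%

By sibling attribution (R2), Jonas Andersen is treated as also owning Julia Andersen's interest in Slate Group plc, giving 57% + 43% = 100%.
By sibling attribution (R2), Jonas Andersen is treated as also owning Julia Andersen's interest in Stonebridge Realty LP, giving 22% + 26% = 48%.
Chain via Crosswind Energy Co. → Halcyon Media Ltd (R3): 68% × 85% × 36% = 20.808% of Fairlane Partners LP.
Chain via Slate Group plc → Beacon Industries Corp. (R3): 100% × 34% × 21% = 7.14% of Fairlane Partners LP.
Chain via Stonebridge Realty LP → Meridian Holdings Ltd (R3): 48% × 64% × 14% = 4.3008% of Fairlane Partners LP.
Aggregating (R1): 20.808% + 7.14% + 4.3008% = 32.2488%.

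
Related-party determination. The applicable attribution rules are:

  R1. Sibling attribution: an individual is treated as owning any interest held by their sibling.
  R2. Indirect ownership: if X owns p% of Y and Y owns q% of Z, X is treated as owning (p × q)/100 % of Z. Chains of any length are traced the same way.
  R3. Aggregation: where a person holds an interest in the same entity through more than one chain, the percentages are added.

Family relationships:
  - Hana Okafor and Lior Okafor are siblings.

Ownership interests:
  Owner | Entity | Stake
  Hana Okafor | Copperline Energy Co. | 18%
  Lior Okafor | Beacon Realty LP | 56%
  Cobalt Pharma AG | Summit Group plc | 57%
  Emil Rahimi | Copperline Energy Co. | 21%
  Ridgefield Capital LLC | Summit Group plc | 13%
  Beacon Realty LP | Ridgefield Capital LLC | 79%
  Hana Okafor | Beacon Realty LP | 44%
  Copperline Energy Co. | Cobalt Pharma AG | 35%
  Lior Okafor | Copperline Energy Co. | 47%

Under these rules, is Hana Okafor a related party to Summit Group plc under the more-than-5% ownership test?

By sibling attribution (R1), Hana Okafor is treated as also owning Lior Okafor's interest in Beacon Realty LP, giving 44% + 56% = 100%.
By sibling attribution (R1), Hana Okafor is treated as also owning Lior Okafor's interest in Copperline Energy Co, giving 18% + 47% = 65%.
Chain via Beacon Realty LP → Ridgefield Capital LLC (R2): 100% × 79% × 13% = 10.27% of Summit Group plc.
Chain via Copperline Energy Co. → Cobalt Pharma AG (R2): 65% × 35% × 57% = 12.9675% of Summit Group plc.
Aggregating (R3): 10.27% + 12.9675% = 23.2375%.
23.2375% exceeds the 5% threshold, so Hana is a related party to Summit Group plc.

Yes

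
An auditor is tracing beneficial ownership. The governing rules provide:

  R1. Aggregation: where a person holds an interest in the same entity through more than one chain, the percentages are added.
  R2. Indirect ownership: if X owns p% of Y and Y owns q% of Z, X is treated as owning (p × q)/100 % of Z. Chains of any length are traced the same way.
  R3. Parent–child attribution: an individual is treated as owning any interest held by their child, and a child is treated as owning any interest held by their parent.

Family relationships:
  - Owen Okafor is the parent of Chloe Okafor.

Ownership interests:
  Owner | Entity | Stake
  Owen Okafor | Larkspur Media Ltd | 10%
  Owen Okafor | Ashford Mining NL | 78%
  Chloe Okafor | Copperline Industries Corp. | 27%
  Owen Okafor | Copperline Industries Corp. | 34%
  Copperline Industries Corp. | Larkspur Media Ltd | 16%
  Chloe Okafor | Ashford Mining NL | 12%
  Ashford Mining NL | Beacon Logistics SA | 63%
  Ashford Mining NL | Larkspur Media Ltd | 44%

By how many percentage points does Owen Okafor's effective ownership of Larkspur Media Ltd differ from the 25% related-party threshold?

By parent–child attribution (R3), Owen Okafor is treated as also owning Chloe Okafor's interest in Copperline Industries Corp, giving 34% + 27% = 61%.
By parent–child attribution (R3), Owen Okafor is treated as also owning Chloe Okafor's interest in Ashford Mining NL, giving 78% + 12% = 90%.
Chain via Copperline Industries Corp. (R2): 61% × 16% = 9.76% of Larkspur Media Ltd.
Chain via Ashford Mining NL (R2): 90% × 44% = 39.6% of Larkspur Media Ltd.
Direct interest in Larkspur Media Ltd: 10%.
Aggregating (R1): 9.76% + 39.6% + 10% = 59.36%.
59.36% exceeds the 25% threshold by 34.36 percentage points.

34.36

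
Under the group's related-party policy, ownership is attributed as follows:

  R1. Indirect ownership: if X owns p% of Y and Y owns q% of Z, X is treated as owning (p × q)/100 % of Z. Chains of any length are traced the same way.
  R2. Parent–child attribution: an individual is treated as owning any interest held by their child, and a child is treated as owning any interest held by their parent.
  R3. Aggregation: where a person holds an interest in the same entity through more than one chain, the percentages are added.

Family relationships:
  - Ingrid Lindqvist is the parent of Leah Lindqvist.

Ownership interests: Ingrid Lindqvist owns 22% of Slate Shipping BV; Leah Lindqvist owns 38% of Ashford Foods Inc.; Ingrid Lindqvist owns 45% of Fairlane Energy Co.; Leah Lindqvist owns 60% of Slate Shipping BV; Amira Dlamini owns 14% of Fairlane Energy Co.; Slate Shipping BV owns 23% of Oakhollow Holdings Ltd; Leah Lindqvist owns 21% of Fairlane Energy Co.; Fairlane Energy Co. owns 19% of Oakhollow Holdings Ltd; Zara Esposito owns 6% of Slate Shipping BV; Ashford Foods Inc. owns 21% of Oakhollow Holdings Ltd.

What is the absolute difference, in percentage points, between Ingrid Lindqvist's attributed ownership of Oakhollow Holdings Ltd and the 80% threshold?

By parent–child attribution (R2), Ingrid Lindqvist is treated as also owning Leah Lindqvist's interest in Slate Shipping BV, giving 22% + 60% = 82%.
By parent–child attribution (R2), Ingrid Lindqvist is treated as also owning Leah Lindqvist's interest in Fairlane Energy Co, giving 45% + 21% = 66%.
By parent–child attribution (R2), Ingrid Lindqvist is treated as owning Leah Lindqvist's 38% interest in Ashford Foods Inc.
Chain via Slate Shipping BV (R1): 82% × 23% = 18.86% of Oakhollow Holdings Ltd.
Chain via Fairlane Energy Co. (R1): 66% × 19% = 12.54% of Oakhollow Holdings Ltd.
Chain via Ashford Foods Inc. (R1): 38% × 21% = 7.98% of Oakhollow Holdings Ltd.
Aggregating (R3): 18.86% + 12.54% + 7.98% = 39.38%.
39.38% falls short of the 80% threshold by 40.62 percentage points.

40.62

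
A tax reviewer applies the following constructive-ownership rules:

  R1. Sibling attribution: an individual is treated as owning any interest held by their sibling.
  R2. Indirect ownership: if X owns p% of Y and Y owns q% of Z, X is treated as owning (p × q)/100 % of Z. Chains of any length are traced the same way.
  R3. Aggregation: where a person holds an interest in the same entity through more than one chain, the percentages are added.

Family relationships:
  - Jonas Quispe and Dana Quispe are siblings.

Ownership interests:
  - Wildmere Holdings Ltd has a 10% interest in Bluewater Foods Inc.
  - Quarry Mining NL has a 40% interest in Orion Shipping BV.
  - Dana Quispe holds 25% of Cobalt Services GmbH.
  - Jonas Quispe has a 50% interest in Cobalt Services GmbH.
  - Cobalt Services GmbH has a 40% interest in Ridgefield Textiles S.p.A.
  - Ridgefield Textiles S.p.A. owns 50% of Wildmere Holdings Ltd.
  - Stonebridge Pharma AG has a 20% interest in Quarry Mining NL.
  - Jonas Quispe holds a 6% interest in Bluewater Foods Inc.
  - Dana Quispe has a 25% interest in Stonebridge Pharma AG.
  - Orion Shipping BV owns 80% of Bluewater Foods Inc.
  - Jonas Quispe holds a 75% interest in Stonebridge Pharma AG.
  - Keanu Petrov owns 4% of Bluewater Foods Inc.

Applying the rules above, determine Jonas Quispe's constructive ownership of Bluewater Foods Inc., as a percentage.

By sibling attribution (R1), Jonas Quispe is treated as also owning Dana Quispe's interest in Cobalt Services GmbH, giving 50% + 25% = 75%.
By sibling attribution (R1), Jonas Quispe is treated as also owning Dana Quispe's interest in Stonebridge Pharma AG, giving 75% + 25% = 100%.
Chain via Cobalt Services GmbH → Ridgefield Textiles S.p.A. → Wildmere Holdings Ltd (R2): 75% × 40% × 50% × 10% = 1.5% of Bluewater Foods Inc.
Chain via Stonebridge Pharma AG → Quarry Mining NL → Orion Shipping BV (R2): 100% × 20% × 40% × 80% = 6.4% of Bluewater Foods Inc.
Direct interest in Bluewater Foods Inc: 6%.
Aggregating (R3): 1.5% + 6.4% + 6% = 13.9%.

13.9%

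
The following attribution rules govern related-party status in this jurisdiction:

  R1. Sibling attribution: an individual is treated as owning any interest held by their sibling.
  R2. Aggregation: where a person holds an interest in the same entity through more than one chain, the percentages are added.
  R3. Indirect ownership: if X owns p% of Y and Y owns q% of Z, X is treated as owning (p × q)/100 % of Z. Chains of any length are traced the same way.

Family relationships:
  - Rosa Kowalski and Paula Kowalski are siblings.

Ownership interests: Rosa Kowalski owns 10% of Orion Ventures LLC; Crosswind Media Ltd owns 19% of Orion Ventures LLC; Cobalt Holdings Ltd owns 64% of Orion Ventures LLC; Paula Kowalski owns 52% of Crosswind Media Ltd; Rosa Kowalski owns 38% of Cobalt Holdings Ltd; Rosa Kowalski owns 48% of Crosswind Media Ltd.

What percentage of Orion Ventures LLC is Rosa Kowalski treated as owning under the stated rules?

53.32%

By sibling attribution (R1), Rosa Kowalski is treated as also owning Paula Kowalski's interest in Crosswind Media Ltd, giving 48% + 52% = 100%.
Chain via Cobalt Holdings Ltd (R3): 38% × 64% = 24.32% of Orion Ventures LLC.
Chain via Crosswind Media Ltd (R3): 100% × 19% = 19% of Orion Ventures LLC.
Direct interest in Orion Ventures LLC: 10%.
Aggregating (R2): 24.32% + 19% + 10% = 53.32%.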